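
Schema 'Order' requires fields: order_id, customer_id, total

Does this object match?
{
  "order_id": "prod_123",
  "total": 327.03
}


Checking required fields...
Missing: customer_id
Invalid - missing required field 'customer_id'


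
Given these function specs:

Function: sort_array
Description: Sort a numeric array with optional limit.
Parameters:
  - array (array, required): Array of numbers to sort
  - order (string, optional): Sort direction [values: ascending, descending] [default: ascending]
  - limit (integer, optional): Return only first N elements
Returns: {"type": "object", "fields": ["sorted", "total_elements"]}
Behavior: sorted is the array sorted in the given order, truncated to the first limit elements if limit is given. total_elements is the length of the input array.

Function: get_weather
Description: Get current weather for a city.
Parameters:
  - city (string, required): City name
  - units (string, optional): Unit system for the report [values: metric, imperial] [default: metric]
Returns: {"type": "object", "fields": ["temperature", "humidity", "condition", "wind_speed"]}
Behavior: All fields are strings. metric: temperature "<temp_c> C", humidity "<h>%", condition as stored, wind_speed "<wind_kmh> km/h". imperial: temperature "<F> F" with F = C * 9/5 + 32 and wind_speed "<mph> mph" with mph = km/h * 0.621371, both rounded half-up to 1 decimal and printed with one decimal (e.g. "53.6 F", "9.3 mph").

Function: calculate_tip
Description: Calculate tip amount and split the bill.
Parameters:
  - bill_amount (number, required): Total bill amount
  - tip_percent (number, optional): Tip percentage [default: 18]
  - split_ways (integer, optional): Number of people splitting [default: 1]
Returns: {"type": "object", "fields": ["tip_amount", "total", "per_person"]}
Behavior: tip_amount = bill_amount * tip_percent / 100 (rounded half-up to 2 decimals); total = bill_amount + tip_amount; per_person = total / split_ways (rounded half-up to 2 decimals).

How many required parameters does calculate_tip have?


Parameters of calculate_tip: bill_amount (required), tip_percent (optional), split_ways (optional)
Required count:
1


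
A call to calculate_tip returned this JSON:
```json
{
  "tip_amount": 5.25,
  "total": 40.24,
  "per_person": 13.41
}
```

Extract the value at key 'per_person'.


13.41


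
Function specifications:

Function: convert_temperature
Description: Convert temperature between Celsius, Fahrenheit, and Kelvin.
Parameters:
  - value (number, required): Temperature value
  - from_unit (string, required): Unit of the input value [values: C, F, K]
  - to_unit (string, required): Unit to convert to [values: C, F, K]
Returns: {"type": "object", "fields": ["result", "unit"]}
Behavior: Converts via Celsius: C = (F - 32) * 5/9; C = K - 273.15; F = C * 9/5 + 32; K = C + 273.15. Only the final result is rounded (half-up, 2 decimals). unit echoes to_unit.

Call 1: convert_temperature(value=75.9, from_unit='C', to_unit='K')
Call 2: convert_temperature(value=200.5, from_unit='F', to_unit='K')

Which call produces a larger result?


Call 1:
  Input already in C: 75.9
  To K: 75.9 + 273.15 = 349.05
  Round to 2 decimals: 349.05
  -> 349.05 K
Call 2:
  To C: (200.5 - 32) * 5/9 = 93.611111
  To K: 93.611111 + 273.15 = 366.761111
  Round to 2 decimals: 366.76
  -> 366.76 K
Call 2 (366.76 K)


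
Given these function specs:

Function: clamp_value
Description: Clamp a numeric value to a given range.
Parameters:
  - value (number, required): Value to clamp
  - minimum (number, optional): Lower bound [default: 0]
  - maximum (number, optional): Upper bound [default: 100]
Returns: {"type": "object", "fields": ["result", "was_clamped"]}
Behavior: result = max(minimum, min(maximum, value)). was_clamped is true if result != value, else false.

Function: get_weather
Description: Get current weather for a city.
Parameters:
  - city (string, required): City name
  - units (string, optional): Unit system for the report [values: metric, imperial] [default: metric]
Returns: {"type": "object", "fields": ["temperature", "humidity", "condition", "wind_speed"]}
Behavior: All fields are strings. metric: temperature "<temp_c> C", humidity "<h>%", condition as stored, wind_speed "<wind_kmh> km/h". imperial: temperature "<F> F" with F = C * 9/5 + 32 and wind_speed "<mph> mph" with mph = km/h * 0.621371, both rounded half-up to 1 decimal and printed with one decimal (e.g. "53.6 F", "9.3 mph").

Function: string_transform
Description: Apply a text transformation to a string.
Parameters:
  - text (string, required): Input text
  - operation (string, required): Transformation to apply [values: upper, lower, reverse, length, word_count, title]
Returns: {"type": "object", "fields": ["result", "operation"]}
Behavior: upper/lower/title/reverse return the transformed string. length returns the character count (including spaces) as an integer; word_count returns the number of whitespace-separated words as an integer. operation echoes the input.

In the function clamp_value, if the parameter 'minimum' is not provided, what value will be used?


The clamp_value spec declares:
  - minimum (number, optional): Lower bound [default: 0]
Default:
0


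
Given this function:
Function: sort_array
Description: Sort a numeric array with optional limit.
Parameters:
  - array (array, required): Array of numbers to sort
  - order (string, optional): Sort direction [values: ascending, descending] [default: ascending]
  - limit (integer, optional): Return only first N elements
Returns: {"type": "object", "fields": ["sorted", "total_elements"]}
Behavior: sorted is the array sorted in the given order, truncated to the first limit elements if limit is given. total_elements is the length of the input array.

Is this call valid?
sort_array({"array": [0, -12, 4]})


Checking all required parameters present and types match... All valid.
Valid


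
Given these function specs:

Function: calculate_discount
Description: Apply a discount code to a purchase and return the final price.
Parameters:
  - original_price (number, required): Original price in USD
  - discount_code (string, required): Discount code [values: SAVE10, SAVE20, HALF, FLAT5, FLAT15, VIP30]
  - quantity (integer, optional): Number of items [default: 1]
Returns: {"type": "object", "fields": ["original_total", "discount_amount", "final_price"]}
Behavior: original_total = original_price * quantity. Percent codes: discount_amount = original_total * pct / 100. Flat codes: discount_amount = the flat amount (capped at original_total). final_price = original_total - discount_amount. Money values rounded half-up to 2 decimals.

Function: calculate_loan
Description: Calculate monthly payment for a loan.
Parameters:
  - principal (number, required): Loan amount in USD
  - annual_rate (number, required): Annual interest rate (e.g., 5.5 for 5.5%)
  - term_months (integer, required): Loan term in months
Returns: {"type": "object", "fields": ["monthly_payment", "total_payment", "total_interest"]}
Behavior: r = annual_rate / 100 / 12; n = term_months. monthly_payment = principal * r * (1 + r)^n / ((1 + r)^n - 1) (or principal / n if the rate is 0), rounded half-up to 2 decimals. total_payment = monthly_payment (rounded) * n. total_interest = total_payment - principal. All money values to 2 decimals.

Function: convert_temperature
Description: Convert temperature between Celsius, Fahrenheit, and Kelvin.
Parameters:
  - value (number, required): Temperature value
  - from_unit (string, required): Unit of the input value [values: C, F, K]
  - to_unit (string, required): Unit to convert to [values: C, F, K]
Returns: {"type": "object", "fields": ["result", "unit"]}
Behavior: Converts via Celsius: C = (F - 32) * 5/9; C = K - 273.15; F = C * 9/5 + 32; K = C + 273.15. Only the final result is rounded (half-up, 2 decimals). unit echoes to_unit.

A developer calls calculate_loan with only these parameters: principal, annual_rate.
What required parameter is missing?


Required parameters: principal, annual_rate, term_months
Provided: principal, annual_rate
Missing: term_months
term_months


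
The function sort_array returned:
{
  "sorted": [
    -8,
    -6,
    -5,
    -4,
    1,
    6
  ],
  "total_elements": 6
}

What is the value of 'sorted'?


[-8, -6, -5, -4, 1, 6]


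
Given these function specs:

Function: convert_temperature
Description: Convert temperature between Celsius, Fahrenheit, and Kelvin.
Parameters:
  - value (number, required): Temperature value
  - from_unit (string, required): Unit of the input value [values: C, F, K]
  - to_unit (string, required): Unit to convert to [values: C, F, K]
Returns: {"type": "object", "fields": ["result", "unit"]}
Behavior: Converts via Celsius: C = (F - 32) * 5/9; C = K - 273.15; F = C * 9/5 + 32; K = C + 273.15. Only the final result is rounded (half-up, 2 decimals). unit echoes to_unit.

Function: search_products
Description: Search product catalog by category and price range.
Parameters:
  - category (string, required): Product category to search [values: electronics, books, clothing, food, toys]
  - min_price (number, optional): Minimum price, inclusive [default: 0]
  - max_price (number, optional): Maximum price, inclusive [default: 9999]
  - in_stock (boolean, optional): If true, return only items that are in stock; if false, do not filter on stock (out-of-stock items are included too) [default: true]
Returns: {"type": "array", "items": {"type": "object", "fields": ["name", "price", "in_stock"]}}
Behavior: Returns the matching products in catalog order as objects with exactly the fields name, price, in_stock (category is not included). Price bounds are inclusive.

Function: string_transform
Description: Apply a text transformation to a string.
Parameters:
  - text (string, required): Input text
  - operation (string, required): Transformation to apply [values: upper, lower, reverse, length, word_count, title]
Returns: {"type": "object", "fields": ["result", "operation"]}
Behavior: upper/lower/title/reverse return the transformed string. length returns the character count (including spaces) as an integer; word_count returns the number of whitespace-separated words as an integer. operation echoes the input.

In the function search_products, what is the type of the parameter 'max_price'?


The search_products spec declares:
  - max_price (number, optional): Maximum price, inclusive [default: 9999]
Type:
number


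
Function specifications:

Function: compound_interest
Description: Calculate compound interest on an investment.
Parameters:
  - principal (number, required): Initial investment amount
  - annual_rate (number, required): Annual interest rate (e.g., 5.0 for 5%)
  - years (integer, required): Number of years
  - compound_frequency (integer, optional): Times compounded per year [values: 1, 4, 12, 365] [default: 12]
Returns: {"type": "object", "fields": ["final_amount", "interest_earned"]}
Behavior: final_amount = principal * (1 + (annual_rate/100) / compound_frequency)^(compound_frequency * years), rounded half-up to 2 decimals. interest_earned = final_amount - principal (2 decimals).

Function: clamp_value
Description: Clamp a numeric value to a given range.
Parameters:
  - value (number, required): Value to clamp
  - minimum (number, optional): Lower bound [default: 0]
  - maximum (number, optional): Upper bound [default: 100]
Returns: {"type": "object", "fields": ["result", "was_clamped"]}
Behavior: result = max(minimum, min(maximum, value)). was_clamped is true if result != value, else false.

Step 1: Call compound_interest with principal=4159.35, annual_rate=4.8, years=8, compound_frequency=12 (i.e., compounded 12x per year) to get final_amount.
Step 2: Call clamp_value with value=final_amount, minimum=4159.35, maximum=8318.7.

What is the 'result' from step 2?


Step 1: compound_interest
  rate per period = 4.8/100/12 = 0.004 (keep full precision); periods = 12 * 8 = 96
  (1 + 0.004)^96 = 1.46702133
  final_amount = 4159.35 * 1.46702133 = 6101.855187 -> 6101.86
  interest_earned = 6101.86 - 4159.35 = 1942.51
  -> final_amount = 6101.86
Step 2: clamp_value(value=6101.86, minimum=4159.35, maximum=8318.7)
  result = max(4159.35, min(8318.7, 6101.86)) = max(4159.35, 6101.86) = 6101.86
  was_clamped = (6101.86 != 6101.86) = false
  -> result = 6101.86
6101.86


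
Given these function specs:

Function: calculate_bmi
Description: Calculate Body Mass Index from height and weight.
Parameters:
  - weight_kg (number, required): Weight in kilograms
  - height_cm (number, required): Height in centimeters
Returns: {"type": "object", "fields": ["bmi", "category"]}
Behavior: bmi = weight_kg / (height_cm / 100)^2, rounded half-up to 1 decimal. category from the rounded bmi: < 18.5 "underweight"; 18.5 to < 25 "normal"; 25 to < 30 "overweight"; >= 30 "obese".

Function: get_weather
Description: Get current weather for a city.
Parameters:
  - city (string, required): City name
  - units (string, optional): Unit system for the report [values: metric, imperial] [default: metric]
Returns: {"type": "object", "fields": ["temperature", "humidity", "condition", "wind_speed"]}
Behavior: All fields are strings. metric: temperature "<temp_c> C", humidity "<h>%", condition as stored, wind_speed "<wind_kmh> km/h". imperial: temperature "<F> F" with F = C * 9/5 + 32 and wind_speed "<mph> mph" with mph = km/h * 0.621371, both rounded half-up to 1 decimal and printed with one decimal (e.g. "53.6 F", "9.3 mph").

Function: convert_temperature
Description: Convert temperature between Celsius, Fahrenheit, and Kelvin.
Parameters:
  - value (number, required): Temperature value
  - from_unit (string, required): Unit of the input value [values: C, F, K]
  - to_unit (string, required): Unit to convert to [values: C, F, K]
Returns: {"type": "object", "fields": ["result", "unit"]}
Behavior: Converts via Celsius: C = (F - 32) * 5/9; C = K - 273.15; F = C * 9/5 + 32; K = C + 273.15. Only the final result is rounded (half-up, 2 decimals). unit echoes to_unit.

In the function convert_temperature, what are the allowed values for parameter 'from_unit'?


The convert_temperature spec declares:
  - from_unit (string, required): Unit of the input value [values: C, F, K]
Allowed values:
C, F, K


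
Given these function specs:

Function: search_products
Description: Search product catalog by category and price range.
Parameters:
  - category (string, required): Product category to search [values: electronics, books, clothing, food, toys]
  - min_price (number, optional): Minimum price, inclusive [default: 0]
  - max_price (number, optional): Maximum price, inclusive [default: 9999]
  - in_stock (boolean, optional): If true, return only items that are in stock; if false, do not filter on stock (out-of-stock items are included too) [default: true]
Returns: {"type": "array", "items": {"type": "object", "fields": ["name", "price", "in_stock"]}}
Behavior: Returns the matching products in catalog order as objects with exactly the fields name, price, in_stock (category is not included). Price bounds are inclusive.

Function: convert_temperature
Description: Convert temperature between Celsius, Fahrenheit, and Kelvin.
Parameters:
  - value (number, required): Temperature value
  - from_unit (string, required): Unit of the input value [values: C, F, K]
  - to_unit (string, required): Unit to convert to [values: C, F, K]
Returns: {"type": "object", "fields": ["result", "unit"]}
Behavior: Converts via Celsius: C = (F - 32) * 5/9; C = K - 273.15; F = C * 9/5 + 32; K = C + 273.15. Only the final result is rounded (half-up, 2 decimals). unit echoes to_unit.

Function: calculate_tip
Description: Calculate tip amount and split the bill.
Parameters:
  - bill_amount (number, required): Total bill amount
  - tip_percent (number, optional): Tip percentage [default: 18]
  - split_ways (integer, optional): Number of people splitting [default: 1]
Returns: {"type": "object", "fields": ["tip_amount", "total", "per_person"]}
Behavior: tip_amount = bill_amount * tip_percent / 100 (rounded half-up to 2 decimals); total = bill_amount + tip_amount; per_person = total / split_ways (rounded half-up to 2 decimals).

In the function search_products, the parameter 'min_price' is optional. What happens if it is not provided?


The search_products spec declares:
  - min_price (number, optional): Minimum price, inclusive [default: 0]
It defaults to 0


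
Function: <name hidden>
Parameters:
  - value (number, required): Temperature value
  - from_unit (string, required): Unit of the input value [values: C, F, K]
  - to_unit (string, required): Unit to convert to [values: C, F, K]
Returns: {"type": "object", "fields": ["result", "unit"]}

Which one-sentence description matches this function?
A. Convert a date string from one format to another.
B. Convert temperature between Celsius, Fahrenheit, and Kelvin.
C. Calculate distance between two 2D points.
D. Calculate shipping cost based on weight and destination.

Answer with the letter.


Parameters value, from_unit, to_unit and return ["result", "unit"] fit: Convert temperature between Celsius, Fahrenheit, and Kelvin.
B


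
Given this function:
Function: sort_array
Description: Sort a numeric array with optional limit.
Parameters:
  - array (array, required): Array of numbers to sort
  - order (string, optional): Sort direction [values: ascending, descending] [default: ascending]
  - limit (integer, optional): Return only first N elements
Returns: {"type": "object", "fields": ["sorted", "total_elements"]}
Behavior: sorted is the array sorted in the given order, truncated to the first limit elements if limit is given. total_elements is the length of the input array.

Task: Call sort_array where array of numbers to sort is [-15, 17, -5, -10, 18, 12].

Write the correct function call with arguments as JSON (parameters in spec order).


Mapping each described value to its parameter name:
  'Array of numbers to sort' -> array = [-15, 17, -5, -10, 18, 12]
sort_array({"array": [-15, 17, -5, -10, 18, 12]})


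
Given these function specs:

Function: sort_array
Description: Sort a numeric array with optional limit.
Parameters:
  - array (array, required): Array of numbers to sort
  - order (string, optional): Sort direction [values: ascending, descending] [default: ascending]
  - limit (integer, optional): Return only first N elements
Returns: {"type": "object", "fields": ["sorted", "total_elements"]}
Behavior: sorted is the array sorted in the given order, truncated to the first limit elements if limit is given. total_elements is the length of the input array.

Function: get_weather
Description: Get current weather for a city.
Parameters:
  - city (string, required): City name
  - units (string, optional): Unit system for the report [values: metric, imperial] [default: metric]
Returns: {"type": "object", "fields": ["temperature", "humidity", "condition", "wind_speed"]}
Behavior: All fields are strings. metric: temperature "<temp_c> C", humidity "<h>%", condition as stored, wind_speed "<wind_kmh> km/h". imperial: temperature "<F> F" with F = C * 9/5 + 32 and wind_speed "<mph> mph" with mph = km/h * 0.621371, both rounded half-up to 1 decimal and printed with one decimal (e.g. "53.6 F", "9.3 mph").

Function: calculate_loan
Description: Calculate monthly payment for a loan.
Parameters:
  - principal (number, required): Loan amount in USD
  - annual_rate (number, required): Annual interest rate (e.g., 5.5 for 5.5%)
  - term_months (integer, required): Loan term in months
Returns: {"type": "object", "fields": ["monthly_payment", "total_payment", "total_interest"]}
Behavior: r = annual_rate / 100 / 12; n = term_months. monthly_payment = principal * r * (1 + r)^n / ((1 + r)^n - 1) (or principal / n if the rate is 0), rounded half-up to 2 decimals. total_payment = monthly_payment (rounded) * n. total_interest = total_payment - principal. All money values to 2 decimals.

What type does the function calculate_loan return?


The calculate_loan spec declares Returns: {"type": "object", "fields": ["monthly_payment", "total_payment", "total_interest"]}
Type:
object


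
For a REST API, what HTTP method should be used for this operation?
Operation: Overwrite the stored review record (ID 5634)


GET = read, POST = create, PUT = update/replace, DELETE = remove
This operation is an update/replace.
PUT


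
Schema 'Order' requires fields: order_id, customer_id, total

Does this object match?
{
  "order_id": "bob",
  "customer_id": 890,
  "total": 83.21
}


Checking required fields... All present.
Valid - all required fields present


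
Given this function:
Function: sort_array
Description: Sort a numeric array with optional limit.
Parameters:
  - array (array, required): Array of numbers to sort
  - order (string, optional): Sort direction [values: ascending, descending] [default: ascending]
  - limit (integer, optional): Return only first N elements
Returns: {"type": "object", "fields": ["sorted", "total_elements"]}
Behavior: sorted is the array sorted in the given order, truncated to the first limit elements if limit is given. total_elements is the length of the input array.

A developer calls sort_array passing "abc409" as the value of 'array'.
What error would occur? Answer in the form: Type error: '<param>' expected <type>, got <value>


Spec: 'array' is declared as array; "abc409" is a string.
Type error: 'array' expected array, got "abc409"


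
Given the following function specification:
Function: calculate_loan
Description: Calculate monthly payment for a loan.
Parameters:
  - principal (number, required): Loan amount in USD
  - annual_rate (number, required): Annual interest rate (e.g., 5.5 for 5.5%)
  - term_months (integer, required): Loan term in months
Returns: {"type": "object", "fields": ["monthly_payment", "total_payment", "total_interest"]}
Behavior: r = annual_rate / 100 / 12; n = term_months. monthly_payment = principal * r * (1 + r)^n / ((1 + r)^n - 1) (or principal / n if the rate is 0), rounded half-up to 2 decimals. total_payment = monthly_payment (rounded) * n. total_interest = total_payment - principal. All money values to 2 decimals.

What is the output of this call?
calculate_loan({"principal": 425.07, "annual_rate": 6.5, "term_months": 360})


r = 6.5 / 100 / 12 = 0.005416666667 (keep full precision)
(1 + r)^360 = 6.99179797
monthly_payment = 425.07 * 0.005416666667 * 6.99179797 / (6.99179797 - 1) = 2.686732 -> 2.69
total_payment = 2.69 * 360 = 968.40
total_interest = 968.40 - 425.07 = 543.33
Output:
{"monthly_payment": 2.69, "total_payment": 968.4, "total_interest": 543.33}


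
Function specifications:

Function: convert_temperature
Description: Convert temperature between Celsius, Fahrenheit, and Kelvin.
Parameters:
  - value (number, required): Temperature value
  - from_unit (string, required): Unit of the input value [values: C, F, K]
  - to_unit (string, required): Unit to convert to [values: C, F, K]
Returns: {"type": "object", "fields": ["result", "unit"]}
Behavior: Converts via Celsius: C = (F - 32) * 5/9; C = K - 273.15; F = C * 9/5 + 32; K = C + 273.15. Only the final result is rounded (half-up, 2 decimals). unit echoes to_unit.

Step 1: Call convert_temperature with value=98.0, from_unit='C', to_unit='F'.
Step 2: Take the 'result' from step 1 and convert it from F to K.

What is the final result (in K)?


Step 1: convert_temperature(value=98.0, from_unit=C, to_unit=F)
  Input already in C: 98
  To F: 98 * 9/5 + 32 = 208.4
  Round to 2 decimals: 208.4
  -> result = 208.4 F
Step 2: convert_temperature(value=208.4, from_unit=F, to_unit=K)
  To C: (208.4 - 32) * 5/9 = 98
  To K: 98 + 273.15 = 371.15
  Round to 2 decimals: 371.15
  -> result = 371.15 K
371.15 K


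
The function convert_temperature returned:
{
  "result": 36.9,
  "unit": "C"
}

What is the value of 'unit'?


C


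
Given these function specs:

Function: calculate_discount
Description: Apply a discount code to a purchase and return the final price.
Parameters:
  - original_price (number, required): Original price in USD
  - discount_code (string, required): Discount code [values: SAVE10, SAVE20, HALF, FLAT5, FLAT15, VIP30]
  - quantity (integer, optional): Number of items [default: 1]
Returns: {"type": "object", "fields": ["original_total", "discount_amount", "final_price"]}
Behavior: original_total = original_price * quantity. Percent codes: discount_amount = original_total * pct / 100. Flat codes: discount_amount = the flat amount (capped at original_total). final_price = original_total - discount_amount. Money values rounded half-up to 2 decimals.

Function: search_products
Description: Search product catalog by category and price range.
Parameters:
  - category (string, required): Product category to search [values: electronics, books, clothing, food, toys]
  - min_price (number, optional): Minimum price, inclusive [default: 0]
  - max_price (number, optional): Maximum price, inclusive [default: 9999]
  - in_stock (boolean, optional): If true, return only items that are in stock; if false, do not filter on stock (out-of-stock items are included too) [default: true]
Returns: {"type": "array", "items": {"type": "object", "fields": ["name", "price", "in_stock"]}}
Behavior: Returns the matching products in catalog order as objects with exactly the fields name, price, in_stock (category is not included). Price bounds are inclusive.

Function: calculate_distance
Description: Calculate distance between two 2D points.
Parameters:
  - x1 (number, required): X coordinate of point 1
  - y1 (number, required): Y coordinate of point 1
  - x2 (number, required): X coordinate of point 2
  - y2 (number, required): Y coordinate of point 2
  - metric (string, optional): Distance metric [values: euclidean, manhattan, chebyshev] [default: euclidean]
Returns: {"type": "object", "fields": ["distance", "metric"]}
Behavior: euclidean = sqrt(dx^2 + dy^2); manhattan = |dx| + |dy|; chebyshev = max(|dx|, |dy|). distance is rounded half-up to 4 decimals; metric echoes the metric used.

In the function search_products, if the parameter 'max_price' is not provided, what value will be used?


The search_products spec declares:
  - max_price (number, optional): Maximum price, inclusive [default: 9999]
Default:
9999


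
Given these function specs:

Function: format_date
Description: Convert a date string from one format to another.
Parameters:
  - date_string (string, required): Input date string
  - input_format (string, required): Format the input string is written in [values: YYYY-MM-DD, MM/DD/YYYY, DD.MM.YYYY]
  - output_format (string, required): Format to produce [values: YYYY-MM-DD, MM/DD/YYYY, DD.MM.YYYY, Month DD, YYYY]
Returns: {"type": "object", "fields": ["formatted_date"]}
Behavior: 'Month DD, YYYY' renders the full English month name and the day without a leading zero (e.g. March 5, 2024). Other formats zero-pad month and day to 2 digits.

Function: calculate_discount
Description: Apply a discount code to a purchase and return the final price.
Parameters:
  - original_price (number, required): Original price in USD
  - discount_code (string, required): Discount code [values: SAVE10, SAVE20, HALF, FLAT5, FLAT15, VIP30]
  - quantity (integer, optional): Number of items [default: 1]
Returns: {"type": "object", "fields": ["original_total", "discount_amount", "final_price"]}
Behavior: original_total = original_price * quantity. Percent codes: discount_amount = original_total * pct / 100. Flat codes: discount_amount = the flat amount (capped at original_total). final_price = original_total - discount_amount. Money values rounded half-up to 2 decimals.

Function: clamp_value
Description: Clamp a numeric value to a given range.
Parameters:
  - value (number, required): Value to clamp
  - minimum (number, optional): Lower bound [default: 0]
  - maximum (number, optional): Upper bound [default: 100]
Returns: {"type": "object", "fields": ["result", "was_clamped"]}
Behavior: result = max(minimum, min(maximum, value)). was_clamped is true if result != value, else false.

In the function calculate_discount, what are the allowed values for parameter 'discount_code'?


The calculate_discount spec declares:
  - discount_code (string, required): Discount code [values: SAVE10, SAVE20, HALF, FLAT5, FLAT15, VIP30]
Allowed values:
SAVE10, SAVE20, HALF, FLAT5, FLAT15, VIP30


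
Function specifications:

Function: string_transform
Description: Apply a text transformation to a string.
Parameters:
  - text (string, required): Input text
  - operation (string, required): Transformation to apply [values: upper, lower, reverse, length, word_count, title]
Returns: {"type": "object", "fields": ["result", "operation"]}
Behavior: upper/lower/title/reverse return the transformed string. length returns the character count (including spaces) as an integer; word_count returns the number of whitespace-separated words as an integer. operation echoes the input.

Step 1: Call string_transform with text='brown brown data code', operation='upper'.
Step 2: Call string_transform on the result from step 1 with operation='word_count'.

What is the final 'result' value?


Step 1: string_transform(text='brown brown data code', operation='upper')
  -> result = 'BROWN BROWN DATA CODE'
Step 2: string_transform(text='BROWN BROWN DATA CODE', operation='word_count')
  words: BROWN, BROWN, DATA, CODE -> 4
  -> result = 4
4


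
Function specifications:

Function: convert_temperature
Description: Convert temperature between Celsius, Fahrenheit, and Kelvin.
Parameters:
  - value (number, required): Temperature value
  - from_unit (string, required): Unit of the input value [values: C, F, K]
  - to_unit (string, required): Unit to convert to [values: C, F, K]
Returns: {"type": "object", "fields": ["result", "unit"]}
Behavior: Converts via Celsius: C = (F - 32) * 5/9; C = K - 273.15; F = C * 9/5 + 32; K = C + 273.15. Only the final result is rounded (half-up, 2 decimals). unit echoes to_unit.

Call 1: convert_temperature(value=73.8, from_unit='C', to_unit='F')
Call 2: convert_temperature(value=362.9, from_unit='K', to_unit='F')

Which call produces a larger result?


Call 1:
  Input already in C: 73.8
  To F: 73.8 * 9/5 + 32 = 164.84
  Round to 2 decimals: 164.84
  -> 164.84 F
Call 2:
  To C: 362.9 - 273.15 = 89.75
  To F: 89.75 * 9/5 + 32 = 193.55
  Round to 2 decimals: 193.55
  -> 193.55 F
Call 2 (193.55 F)


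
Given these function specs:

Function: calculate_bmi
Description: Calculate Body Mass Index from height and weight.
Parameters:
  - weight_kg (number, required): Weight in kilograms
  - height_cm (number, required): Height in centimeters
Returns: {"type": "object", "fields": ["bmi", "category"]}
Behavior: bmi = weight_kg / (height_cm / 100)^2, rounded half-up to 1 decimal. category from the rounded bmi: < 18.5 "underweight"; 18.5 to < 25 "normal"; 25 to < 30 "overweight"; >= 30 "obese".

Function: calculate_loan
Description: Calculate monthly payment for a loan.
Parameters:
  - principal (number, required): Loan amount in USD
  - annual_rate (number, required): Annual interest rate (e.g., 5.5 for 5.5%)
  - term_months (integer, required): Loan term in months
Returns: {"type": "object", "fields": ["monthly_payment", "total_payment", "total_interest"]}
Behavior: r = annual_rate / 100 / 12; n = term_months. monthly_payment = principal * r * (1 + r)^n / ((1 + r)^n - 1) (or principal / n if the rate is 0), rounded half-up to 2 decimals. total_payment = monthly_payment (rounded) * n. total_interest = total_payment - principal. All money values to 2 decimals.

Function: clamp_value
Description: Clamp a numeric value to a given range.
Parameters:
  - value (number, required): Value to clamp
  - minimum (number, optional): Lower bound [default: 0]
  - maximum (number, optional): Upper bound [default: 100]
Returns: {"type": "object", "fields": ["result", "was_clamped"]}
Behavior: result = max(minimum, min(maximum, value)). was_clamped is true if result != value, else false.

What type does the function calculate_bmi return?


The calculate_bmi spec declares Returns: {"type": "object", "fields": ["bmi", "category"]}
Type:
object


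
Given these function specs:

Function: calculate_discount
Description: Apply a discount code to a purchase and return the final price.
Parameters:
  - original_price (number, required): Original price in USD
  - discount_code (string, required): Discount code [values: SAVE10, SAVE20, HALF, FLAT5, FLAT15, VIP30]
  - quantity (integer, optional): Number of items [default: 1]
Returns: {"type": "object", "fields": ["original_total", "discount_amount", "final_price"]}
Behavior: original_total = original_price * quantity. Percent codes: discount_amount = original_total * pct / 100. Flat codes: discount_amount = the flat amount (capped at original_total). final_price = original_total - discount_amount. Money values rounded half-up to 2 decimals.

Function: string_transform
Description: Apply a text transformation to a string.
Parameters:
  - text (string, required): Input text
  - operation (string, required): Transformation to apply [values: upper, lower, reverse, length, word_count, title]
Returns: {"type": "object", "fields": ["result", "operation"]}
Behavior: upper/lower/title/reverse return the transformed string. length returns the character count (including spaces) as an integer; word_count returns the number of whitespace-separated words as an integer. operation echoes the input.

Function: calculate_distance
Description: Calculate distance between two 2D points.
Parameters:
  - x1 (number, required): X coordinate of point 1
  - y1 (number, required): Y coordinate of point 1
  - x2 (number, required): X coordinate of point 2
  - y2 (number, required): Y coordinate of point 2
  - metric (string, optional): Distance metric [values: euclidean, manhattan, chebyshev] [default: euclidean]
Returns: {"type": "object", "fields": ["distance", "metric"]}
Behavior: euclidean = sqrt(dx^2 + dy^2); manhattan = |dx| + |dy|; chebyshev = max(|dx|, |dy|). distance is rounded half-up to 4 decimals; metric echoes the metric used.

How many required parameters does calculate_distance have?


Parameters of calculate_distance: x1 (required), y1 (required), x2 (required), y2 (required), metric (optional)
Required count:
4


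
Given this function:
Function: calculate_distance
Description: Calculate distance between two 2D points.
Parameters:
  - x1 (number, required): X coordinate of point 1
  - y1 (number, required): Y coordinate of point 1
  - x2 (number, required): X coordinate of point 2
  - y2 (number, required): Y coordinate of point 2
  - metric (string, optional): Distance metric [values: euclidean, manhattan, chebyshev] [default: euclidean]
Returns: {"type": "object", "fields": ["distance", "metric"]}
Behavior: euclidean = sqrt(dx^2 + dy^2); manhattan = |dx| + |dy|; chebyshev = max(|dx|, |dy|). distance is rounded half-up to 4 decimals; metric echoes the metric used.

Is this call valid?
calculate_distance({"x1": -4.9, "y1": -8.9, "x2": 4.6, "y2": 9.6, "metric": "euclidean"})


Checking all required parameters present and types match... All valid.
Valid


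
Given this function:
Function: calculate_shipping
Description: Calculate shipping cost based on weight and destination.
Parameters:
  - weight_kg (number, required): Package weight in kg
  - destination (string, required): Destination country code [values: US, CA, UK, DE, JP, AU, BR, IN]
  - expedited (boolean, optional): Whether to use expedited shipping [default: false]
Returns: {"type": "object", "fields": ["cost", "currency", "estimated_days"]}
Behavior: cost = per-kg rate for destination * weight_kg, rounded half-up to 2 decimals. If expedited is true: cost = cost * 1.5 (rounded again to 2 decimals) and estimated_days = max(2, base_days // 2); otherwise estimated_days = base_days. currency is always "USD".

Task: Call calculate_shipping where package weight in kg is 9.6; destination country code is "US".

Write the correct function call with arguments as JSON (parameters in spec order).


Mapping each described value to its parameter name:
  'Package weight in kg' -> weight_kg = 9.6
  'Destination country code' -> destination = "US"
calculate_shipping({"weight_kg": 9.6, "destination": "US"})


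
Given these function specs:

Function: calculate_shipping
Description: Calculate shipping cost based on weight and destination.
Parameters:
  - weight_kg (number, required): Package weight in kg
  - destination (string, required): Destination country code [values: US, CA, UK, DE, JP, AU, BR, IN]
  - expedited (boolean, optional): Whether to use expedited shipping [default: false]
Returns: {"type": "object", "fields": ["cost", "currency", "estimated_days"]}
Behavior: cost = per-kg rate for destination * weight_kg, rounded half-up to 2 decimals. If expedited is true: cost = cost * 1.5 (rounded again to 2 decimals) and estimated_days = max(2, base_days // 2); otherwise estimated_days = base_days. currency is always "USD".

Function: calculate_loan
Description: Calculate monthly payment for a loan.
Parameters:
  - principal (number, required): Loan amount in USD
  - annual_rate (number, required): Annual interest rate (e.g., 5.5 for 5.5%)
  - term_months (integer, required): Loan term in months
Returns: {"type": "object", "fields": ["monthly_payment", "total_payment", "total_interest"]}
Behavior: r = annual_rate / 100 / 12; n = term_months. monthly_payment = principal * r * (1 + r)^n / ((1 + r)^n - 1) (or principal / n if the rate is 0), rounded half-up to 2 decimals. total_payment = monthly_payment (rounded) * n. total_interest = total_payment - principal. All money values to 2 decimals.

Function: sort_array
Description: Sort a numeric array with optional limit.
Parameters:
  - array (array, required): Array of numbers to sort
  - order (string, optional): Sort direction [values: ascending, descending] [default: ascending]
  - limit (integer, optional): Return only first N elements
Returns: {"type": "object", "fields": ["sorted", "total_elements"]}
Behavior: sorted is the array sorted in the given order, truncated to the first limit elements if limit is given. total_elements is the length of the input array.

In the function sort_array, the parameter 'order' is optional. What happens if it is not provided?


The sort_array spec declares:
  - order (string, optional): Sort direction [values: ascending, descending] [default: ascending]
It defaults to ascending


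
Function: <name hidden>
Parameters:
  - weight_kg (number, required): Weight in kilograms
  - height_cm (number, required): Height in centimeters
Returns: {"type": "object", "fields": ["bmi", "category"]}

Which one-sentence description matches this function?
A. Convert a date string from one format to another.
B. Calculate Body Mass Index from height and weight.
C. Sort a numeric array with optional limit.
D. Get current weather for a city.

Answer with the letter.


Parameters weight_kg, height_cm and return ["bmi", "category"] fit: Calculate Body Mass Index from height and weight.
B


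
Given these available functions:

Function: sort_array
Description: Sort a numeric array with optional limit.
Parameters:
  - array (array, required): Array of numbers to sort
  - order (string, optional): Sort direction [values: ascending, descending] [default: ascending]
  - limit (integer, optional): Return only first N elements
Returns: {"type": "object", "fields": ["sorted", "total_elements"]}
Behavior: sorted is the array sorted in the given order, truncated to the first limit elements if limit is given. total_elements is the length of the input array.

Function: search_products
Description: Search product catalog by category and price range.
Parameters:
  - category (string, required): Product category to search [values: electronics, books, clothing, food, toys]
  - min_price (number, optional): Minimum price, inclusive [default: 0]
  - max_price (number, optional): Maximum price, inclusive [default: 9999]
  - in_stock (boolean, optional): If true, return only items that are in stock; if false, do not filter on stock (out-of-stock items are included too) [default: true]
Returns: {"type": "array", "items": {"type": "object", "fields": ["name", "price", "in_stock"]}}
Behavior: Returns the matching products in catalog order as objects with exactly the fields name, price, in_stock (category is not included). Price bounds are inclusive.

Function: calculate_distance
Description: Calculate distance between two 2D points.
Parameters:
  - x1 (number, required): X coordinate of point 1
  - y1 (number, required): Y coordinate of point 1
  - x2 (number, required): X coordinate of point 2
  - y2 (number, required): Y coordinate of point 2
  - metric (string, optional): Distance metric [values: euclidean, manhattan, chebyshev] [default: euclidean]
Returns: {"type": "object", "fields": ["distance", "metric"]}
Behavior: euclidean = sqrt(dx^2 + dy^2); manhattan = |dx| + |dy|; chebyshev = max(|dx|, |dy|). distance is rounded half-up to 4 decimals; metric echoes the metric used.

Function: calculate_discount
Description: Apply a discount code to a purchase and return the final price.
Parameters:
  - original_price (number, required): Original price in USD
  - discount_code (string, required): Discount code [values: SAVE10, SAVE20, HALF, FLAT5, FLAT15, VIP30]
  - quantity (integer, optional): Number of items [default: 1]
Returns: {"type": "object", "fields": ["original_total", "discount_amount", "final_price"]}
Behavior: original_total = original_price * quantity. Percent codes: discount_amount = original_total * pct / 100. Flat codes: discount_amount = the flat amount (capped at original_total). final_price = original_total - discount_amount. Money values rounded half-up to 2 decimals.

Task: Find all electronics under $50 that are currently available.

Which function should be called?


The task needs a function whose description is: Search product catalog by category and price range.
search_products
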